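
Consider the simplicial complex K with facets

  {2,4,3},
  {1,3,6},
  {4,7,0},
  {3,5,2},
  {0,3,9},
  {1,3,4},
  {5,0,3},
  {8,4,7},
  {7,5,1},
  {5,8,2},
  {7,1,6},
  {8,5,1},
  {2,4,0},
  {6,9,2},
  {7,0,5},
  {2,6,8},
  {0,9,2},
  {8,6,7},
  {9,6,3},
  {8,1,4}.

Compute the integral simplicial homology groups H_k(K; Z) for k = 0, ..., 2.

H_0 ≅ Z,  H_1 ≅ Z ⊕ Z/2,  H_2 = 0.

We work with the vertex ordering 0 < 1 < 2 < 3 < 4 < 5 < 6 < 7 < 8 < 9. The simplices of K, each written with vertices in increasing order, are:

  0-simplices (10): [0], [1], [2], [3], [4], [5], [6], [7], [8], [9]
  1-simplices (30): (30 of them)
  2-simplices (20): (20 of them)

Hence C_0 ≅ Z^10, C_1 ≅ Z^30, C_2 ≅ Z^20.

Boundary ∂_1: C_1 → C_0 is given by ∂[p,q] = [q] − [p].
As a 10×30 matrix over Z this has rank 9, with invariant factors (1,1,1,1,1,1,1,1,1).

∂_2: C_2 → C_1 sends each 2-simplex [p,q,r] to [q,r] − [p,r] + [p,q]. For instance
  ∂[2,5,8] = [5,8] − [2,8] + [2,5],
  ∂[0,5,7] = [5,7] − [0,7] + [0,5].
The resulting 30×20 matrix has rank 20, and its Smith normal form has invariant factors (1,1,1,1,1,1,1,1,1,1,1,1,1,1,1,1,1,1,1,2).

Now H_k = ker ∂_k / im ∂_{k+1}, so:

  H_0: rank C_0 − rank ∂_1 = 10 − 9 = 1, and the invariant factors of ∂_1 are all 1, so H_0 = Z.
  H_1: rank ker ∂_1 − rank ∂_2 = (30 − 9) − 20 = 1, and ∂_2 has invariant factor 2 > 1, so H_1 = Z ⊕ Z/2.
  H_2: rank ker ∂_2 − rank ∂_3 = (20 − 20) − 0 = 0, and there is no ∂_3, so H_2 = 0.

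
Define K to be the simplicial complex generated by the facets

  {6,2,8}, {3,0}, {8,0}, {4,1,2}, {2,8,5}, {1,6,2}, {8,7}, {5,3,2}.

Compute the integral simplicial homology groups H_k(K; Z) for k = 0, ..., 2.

H_0 = Z,  H_1 = Z,  H_2 = 0.

Order the vertices as 0 < 1 < 2 < 3 < 4 < 5 < 6 < 7 < 8. Listing each simplex with vertices in this order, K has dimension 2 with simplices:

  0-simplices (9): [0], [1], [2], [3], [4], [5], [6], [7], [8]
  1-simplices (14): [0,3], [0,8], [1,2], [1,4], [1,6], [2,3], [2,4], [2,5], [2,6], [2,8], [3,5], [5,8], [6,8], [7,8]
  2-simplices (5): [1,2,4], [1,2,6], [2,3,5], [2,5,8], [2,6,8]

Hence C_0 ≅ Z^9, C_1 ≅ Z^14, C_2 ≅ Z^5.

The boundary map ∂_1: C_1 → C_0 maps an edge to its endpoints' difference, ∂[p,q] = q − p.
This gives a 9×14 integer matrix of rank 8; reducing to Smith normal form yields diagonal entries (1,1,1,1,1,1,1,1).

Boundary ∂_2: C_2 → C_1 acts by ∂[p,q,r] = [q,r] − [p,r] + [p,q]. For instance
  ∂[1,2,4] = [2,4] − [1,4] + [1,2],
  ∂[2,6,8] = [6,8] − [2,8] + [2,6].
The 14×5 boundary matrix has rank 5 and Smith normal form diag(1,1,1,1,1).

Computing H_k = (kernel of ∂_k) / (image of ∂_{k+1}):

  H_0: rank C_0 − rank ∂_1 = 9 − 8 = 1, and the invariant factors of ∂_1 are all 1, so H_0 = Z.
  H_1: rank ker ∂_1 − rank ∂_2 = (14 − 8) − 5 = 1, and the invariant factors of ∂_2 are all 1, so H_1 = Z.
  H_2: rank ker ∂_2 − rank ∂_3 = (5 − 5) − 0 = 0, and there is no ∂_3, so H_2 = 0.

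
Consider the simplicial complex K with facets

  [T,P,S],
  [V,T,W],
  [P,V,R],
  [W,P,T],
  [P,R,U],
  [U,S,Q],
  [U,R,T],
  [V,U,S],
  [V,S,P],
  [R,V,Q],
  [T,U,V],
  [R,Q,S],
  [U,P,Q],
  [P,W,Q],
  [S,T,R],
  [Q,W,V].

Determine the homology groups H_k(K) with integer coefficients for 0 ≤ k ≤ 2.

H_0 = Z,  H_1 = Z^2,  H_2 = Z.

Fix the vertex order P < Q < R < S < T < U < V < W and write every simplex with vertices in increasing order. Then dim K = 2 and the simplices of K are:

  0-simplices (8): P, Q, R, S, T, U, V, W
  1-simplices (24): PQ, PR, PS, PT, PU, PV, PW, QR, QS, QU, QV, QW, RS, RT, RU, RV, ST, SU, SV, TU, TV, TW, UV, VW
  2-simplices (16): PQU, PQW, PRU, PRV, PST, PSV, PTW, QRS, QRV, QSU, QVW, RST, RTU, SUV, TUV, TVW

giving chain groups C_0 ≅ Z^8, C_1 ≅ Z^24, C_2 ≅ Z^16.

The boundary map ∂_1: C_1 → C_0 is given by ∂[p,q] = [q] − [p]. For instance
  ∂SV = V − S.
The 8×24 boundary matrix has rank 7 and Smith normal form diag(1,1,1,1,1,1,1).

∂_2: C_2 → C_1 sends each 2-simplex [p,q,r] to [q,r] − [p,r] + [p,q]. For instance
  ∂QRV = RV − QV + QR,
  ∂PST = ST − PT + PS.
The resulting 24×16 matrix has rank 15, and its Smith normal form has invariant factors (1,1,1,1,1,1,1,1,1,1,1,1,1,1,1).

Reading off H_k = ker ∂_k / im ∂_{k+1}:

  H_0: rank C_0 − rank ∂_1 = 8 − 7 = 1, and the invariant factors of ∂_1 are all 1, so H_0 ≅ Z.
  H_1: rank ker ∂_1 − rank ∂_2 = (24 − 7) − 15 = 2, and the invariant factors of ∂_2 are all 1, so H_1 ≅ Z^2.
  H_2: rank ker ∂_2 − rank ∂_3 = (16 − 15) − 0 = 1, and there is no ∂_3, so H_2 ≅ Z.

As a check, the Euler characteristic is 8 − 24 + 16 = 0, which agrees with 1 − 2 + 1 = 0.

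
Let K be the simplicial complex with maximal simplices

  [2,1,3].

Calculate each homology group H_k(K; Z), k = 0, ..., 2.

H_0 ≅ Z,  H_1 = 0,  H_2 = 0.

K has 3 vertices, 3 edges, 1 triangle.
rank ∂_0 = 0, rank ∂_1 = 2 ⇒ b_0 = 3 − 0 − 2 = 1; all invariant factors of ∂_1 are 1 so no torsion. So H_0 ≅ Z.
rank ∂_1 = 2, rank ∂_2 = 1 ⇒ b_1 = 3 − 2 − 1 = 0; all invariant factors of ∂_2 are 1 so no torsion. So H_1 ≅ 0.
rank ∂_2 = 1, rank ∂_3 = 0 ⇒ b_2 = 1 − 1 − 0 = 0. So H_2 ≅ 0.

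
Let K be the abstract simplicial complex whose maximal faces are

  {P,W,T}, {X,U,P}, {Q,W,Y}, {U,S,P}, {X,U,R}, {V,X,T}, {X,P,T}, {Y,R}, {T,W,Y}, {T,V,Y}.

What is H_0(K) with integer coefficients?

H_0 = Z.

We work with the vertex ordering P < Q < R < S < T < U < V < W < X < Y. The simplices of K, each written with vertices in increasing order, are:

  0-simplices (10): P, Q, R, S, T, U, V, W, X, Y
  1-simplices (19): PS, PT, PU, PW, PX, QW, QY, RU, RX, RY, SU, TV, TW, TX, TY, UX, VX, VY, WY
  2-simplices (9): PSU, PTW, PTX, PUX, QWY, RUX, TVX, TVY, TWY

giving chain groups C_0 ≅ Z^10, C_1 ≅ Z^19, C_2 ≅ Z^9.

∂_1: C_1 → C_0 sends each edge [p,q] (with p < q) to q − p. For instance
  ∂RY = Y − R.
The 10×19 boundary matrix has rank 9 and Smith normal form diag(1,1,1,1,1,1,1,1,1).

Boundary ∂_2: C_2 → C_1 acts by ∂[p,q,r] = [q,r] − [p,r] + [p,q]. For instance
  ∂QWY = WY − QY + QW,
  ∂PUX = UX − PX + PU.
The resulting 19×9 matrix has rank 9, and its Smith normal form has invariant factors (1,1,1,1,1,1,1,1,1).

From H_k ≅ ker(∂_k) / im(∂_{k+1}) we obtain:

  H_0: rank C_0 − rank ∂_1 = 10 − 9 = 1, and the invariant factors of ∂_1 are all 1, so H_0 = Z.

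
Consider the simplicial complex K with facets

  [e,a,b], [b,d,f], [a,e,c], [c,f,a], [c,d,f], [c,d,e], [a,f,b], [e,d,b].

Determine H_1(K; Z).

We work with the vertex ordering a < b < c < d < e < f. The simplices of K, each written with vertices in increasing order, are:

  0-simplices (6): a, b, c, d, e, f
  1-simplices (12): ab, ac, ae, af, bd, be, bf, cd, ce, cf, de, df
  2-simplices (8): abe, abf, ace, acf, bde, bdf, cde, cdf

so the chain groups are C_0 ≅ Z^6, C_1 ≅ Z^12, C_2 ≅ Z^8.

Boundary ∂_1: C_1 → C_0 maps an edge to its endpoints' difference, ∂[p,q] = q − p.
The resulting 6×12 matrix has rank 5, and its Smith normal form has invariant factors (1,1,1,1,1).

Boundary ∂_2: C_2 → C_1 maps a triangle to the signed sum of its edges. For instance
  ∂bdf = df − bf + bd,
  ∂abe = be − ae + ab.
As a 12×8 matrix over Z this has rank 7, with invariant factors (1,1,1,1,1,1,1).

From H_k ≅ ker(∂_k) / im(∂_{k+1}) we obtain:

  H_1: rank ker ∂_1 − rank ∂_2 = (12 − 5) − 7 = 0, and the invariant factors of ∂_2 are all 1, so H_1 ≅ 0.

H_1 = 0.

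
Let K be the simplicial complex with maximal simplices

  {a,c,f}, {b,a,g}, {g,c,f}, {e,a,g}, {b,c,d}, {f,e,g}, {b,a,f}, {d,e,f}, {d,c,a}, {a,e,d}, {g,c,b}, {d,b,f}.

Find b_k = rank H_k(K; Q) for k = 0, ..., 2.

Take the total order a < b < c < d < e < f < g on the vertex set. Then K (dimension 2) consists of the simplices:

  0-simplices (7): a, b, c, d, e, f, g
  1-simplices (18): ab, ac, ad, ae, af, ag, bc, bd, bf, bg, cd, cf, cg, de, df, ef, eg, fg
  2-simplices (12): abf, abg, acd, acf, ade, aeg, bcd, bcg, bdf, cfg, def, efg

Hence C_0 ≅ Z^7, C_1 ≅ Z^18, C_2 ≅ Z^12.

The boundary map ∂_1: C_1 → C_0 sends each edge [p,q] (with p < q) to q − p.
The 7×18 boundary matrix has rank 6 and Smith normal form diag(1,1,1,1,1,1).

The boundary map ∂_2: C_2 → C_1 sends each 2-simplex [p,q,r] to [q,r] − [p,r] + [p,q]. For instance
  ∂acd = cd − ad + ac,
  ∂efg = fg − eg + ef.
As a 18×12 matrix over Z this has rank 12, with invariant factors (1,1,1,1,1,1,1,1,1,1,1,2).

Computing H_k = (kernel of ∂_k) / (image of ∂_{k+1}):

  H_0: rank C_0 − rank ∂_1 = 7 − 6 = 1, and the invariant factors of ∂_1 are all 1, so H_0 = Z.
  H_1: rank ker ∂_1 − rank ∂_2 = (18 − 6) − 12 = 0, and ∂_2 has invariant factor 2 > 1, so H_1 = Z_2.
  H_2: rank ker ∂_2 − rank ∂_3 = (12 − 12) − 0 = 0, and there is no ∂_3, so H_2 = 0.

(K is a triangulation of the real projective plane RP^2.)

Hence the Betti numbers are b_0 = 1, b_1 = 0, b_2 = 0.

b_0 = 1, b_1 = 0, b_2 = 0.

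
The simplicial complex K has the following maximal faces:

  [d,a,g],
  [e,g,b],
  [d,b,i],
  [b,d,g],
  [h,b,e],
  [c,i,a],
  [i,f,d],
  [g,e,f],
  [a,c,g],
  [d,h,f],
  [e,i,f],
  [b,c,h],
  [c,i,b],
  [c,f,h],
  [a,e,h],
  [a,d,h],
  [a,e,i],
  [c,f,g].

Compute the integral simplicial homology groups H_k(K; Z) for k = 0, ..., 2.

H_0 = Z,  H_1 = Z^2,  H_2 = Z.

Take the total order a < b < c < d < e < f < g < h < i on the vertex set. Then K (dimension 2) consists of the simplices:

  0-simplices (9): a, b, c, d, e, f, g, h, i
  1-simplices (27): ac, ad, ae, ag, ah, ai, bc, bd, be, bg, bh, bi, cf, cg, ch, ci, df, dg, dh, di, ef, eg, eh, ei, fg, fh, fi
  2-simplices (18): acg, aci, adg, adh, aeh, aei, bch, bci, bdg, bdi, beg, beh, cfg, cfh, dfh, dfi, efg, efi

giving chain groups C_0 ≅ Z^9, C_1 ≅ Z^27, C_2 ≅ Z^18.

∂_1: C_1 → C_0 maps an edge to its endpoints' difference, ∂[p,q] = q − p. For instance
  ∂di = i − d.
This gives a 9×27 integer matrix of rank 8; reducing to Smith normal form yields diagonal entries (1,1,1,1,1,1,1,1).

The boundary map ∂_2: C_2 → C_1 sends each 2-simplex [p,q,r] to [q,r] − [p,r] + [p,q]. For instance
  ∂acg = cg − ag + ac,
  ∂adg = dg − ag + ad.
The 27×18 boundary matrix has rank 17 and Smith normal form diag(1,1,1,1,1,1,1,1,1,1,1,1,1,1,1,1,1).

Now H_k = ker ∂_k / im ∂_{k+1}, so:

  H_0: rank C_0 − rank ∂_1 = 9 − 8 = 1, and the invariant factors of ∂_1 are all 1, so H_0 ≅ Z.
  H_1: rank ker ∂_1 − rank ∂_2 = (27 − 8) − 17 = 2, and the invariant factors of ∂_2 are all 1, so H_1 ≅ Z^2.
  H_2: rank ker ∂_2 − rank ∂_3 = (18 − 17) − 0 = 1, and there is no ∂_3, so H_2 ≅ Z.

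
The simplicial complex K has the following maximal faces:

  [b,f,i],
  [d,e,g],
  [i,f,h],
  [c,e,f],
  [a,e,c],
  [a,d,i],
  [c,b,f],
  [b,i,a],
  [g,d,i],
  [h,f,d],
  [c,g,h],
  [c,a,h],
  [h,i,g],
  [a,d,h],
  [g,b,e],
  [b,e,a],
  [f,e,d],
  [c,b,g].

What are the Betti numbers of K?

K has 9 vertices, 27 edges, 18 triangles.
rank ∂_0 = 0, rank ∂_1 = 8 ⇒ b_0 = 9 − 0 − 8 = 1; all invariant factors of ∂_1 are 1 so no torsion. So H_0 ≅ Z.
rank ∂_1 = 8, rank ∂_2 = 18 ⇒ b_1 = 27 − 8 − 18 = 1; ∂_2 has invariant factor(s) [2] giving torsion. So H_1 ≅ Z ⊕ Z/2.
rank ∂_2 = 18, rank ∂_3 = 0 ⇒ b_2 = 18 − 18 − 0 = 0. So H_2 ≅ 0.

b_0 = 1, b_1 = 1, b_2 = 0.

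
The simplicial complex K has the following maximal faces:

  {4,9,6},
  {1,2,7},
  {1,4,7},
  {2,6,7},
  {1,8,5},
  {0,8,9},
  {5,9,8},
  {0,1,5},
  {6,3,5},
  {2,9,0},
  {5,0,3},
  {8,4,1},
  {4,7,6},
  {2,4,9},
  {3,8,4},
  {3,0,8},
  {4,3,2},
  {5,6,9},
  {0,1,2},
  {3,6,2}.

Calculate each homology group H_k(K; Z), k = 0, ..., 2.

K has 10 vertices, 30 edges, 20 triangles.
rank ∂_0 = 0, rank ∂_1 = 9 ⇒ b_0 = 10 − 0 − 9 = 1; all invariant factors of ∂_1 are 1 so no torsion. So H_0 = Z.
rank ∂_1 = 9, rank ∂_2 = 20 ⇒ b_1 = 30 − 9 − 20 = 1; ∂_2 has invariant factor(s) [2] giving torsion. So H_1 = Z × Z/2.
rank ∂_2 = 20, rank ∂_3 = 0 ⇒ b_2 = 20 − 20 − 0 = 0. So H_2 = 0.

H_0 = Z,  H_1 = Z × Z/2,  H_2 = 0.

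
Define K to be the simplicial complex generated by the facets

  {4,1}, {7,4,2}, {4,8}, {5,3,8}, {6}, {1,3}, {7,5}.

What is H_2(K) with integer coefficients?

H_2 = 0.

We work with the vertex ordering 1 < 2 < 3 < 4 < 5 < 6 < 7 < 8. The simplices of K, each written with vertices in increasing order, are:

  0-simplices (8): [1], [2], [3], [4], [5], [6], [7], [8]
  1-simplices (10): [1,3], [1,4], [2,4], [2,7], [3,5], [3,8], [4,7], [4,8], [5,7], [5,8]
  2-simplices (2): [2,4,7], [3,5,8]

Hence C_0 ≅ Z^8, C_1 ≅ Z^10, C_2 ≅ Z^2.

∂_1: C_1 → C_0 maps an edge to its endpoints' difference, ∂[p,q] = q − p. For instance
  ∂[1,4] = [4] − [1].
This gives a 8×10 integer matrix of rank 6; reducing to Smith normal form yields diagonal entries (1,1,1,1,1,1).

∂_2: C_2 → C_1 sends each 2-simplex [p,q,r] to [q,r] − [p,r] + [p,q]. For instance
  ∂[2,4,7] = [4,7] − [2,7] + [2,4],
  ∂[3,5,8] = [5,8] − [3,8] + [3,5].
This gives a 10×2 integer matrix of rank 2; reducing to Smith normal form yields diagonal entries (1,1).

Reading off H_k = ker ∂_k / im ∂_{k+1}:

  H_2: rank ker ∂_2 − rank ∂_3 = (2 − 2) − 0 = 0, and there is no ∂_3, so H_2 = 0.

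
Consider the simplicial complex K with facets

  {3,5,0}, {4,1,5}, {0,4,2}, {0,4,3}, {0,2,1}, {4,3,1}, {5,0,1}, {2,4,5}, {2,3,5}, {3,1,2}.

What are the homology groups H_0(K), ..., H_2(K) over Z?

Take the total order 0 < 1 < 2 < 3 < 4 < 5 on the vertex set. Then K (dimension 2) consists of the simplices:

  0-simplices (6): [0], [1], [2], [3], [4], [5]
  1-simplices (15): [0,1], [0,2], [0,3], [0,4], [0,5], [1,2], [1,3], [1,4], [1,5], [2,3], [2,4], [2,5], [3,4], [3,5], [4,5]
  2-simplices (10): [0,1,2], [0,1,5], [0,2,4], [0,3,4], [0,3,5], [1,2,3], [1,3,4], [1,4,5], [2,3,5], [2,4,5]

giving chain groups C_0 ≅ Z^6, C_1 ≅ Z^15, C_2 ≅ Z^10.

The boundary map ∂_1: C_1 → C_0 sends each edge [p,q] (with p < q) to q − p. For instance
  ∂[1,4] = [4] − [1].
The 6×15 boundary matrix has rank 5 and Smith normal form diag(1,1,1,1,1).

The boundary map ∂_2: C_2 → C_1 maps a triangle to the signed sum of its edges. For instance
  ∂[0,1,5] = [1,5] − [0,5] + [0,1],
  ∂[1,3,4] = [3,4] − [1,4] + [1,3].
The resulting 15×10 matrix has rank 10, and its Smith normal form has invariant factors (1,1,1,1,1,1,1,1,1,2).

Now H_k = ker ∂_k / im ∂_{k+1}, so:

  H_0: rank C_0 − rank ∂_1 = 6 − 5 = 1, and the invariant factors of ∂_1 are all 1, so H_0 = Z.
  H_1: rank ker ∂_1 − rank ∂_2 = (15 − 5) − 10 = 0, and ∂_2 has invariant factor 2 > 1, so H_1 = Z/2.
  H_2: rank ker ∂_2 − rank ∂_3 = (10 − 10) − 0 = 0, and there is no ∂_3, so H_2 = 0.

(K is a triangulation of the real projective plane RP^2.)

H_0 = Z,  H_1 = Z/2,  H_2 = 0.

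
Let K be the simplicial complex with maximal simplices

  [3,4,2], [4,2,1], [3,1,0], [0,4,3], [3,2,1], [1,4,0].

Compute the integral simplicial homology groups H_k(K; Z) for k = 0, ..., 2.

K has 5 vertices, 9 edges, 6 triangles.
rank ∂_0 = 0, rank ∂_1 = 4 ⇒ b_0 = 5 − 0 − 4 = 1; all invariant factors of ∂_1 are 1 so no torsion. So H_0 ≅ Z.
rank ∂_1 = 4, rank ∂_2 = 5 ⇒ b_1 = 9 − 4 − 5 = 0; all invariant factors of ∂_2 are 1 so no torsion. So H_1 ≅ 0.
rank ∂_2 = 5, rank ∂_3 = 0 ⇒ b_2 = 6 − 5 − 0 = 1. So H_2 ≅ Z.

H_0 = Z,  H_1 = 0,  H_2 = Z.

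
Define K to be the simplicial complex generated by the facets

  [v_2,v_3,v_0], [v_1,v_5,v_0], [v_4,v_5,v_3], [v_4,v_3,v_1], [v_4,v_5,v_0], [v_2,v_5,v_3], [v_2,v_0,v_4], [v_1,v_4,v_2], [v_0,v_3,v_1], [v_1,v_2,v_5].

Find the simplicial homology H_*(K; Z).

Order the vertices as v_0 < v_1 < v_2 < v_3 < v_4 < v_5. Listing each simplex with vertices in this order, K has dimension 2 with simplices:

  0-simplices (6): [v_0], [v_1], [v_2], [v_3], [v_4], [v_5]
  1-simplices (15): (15 of them)
  2-simplices (10): [v_0,v_1,v_3], [v_0,v_1,v_5], [v_0,v_2,v_3], [v_0,v_2,v_4], [v_0,v_4,v_5], [v_1,v_2,v_4], [v_1,v_2,v_5], [v_1,v_3,v_4], [v_2,v_3,v_5], [v_3,v_4,v_5]

Hence C_0 ≅ Z^6, C_1 ≅ Z^15, C_2 ≅ Z^10.

∂_1: C_1 → C_0 sends each edge [p,q] (with p < q) to q − p.
The 6×15 boundary matrix has rank 5 and Smith normal form diag(1,1,1,1,1).

Boundary ∂_2: C_2 → C_1 acts by ∂[p,q,r] = [q,r] − [p,r] + [p,q]. For instance
  ∂[v_1,v_3,v_4] = [v_3,v_4] − [v_1,v_4] + [v_1,v_3],
  ∂[v_0,v_1,v_5] = [v_1,v_5] − [v_0,v_5] + [v_0,v_1].
As a 15×10 matrix over Z this has rank 10, with invariant factors (1,1,1,1,1,1,1,1,1,2).

From H_k ≅ ker(∂_k) / im(∂_{k+1}) we obtain:

  H_0: rank C_0 − rank ∂_1 = 6 − 5 = 1, and the invariant factors of ∂_1 are all 1, so H_0 ≅ Z.
  H_1: rank ker ∂_1 − rank ∂_2 = (15 − 5) − 10 = 0, and ∂_2 has invariant factor 2 > 1, so H_1 ≅ Z_2.
  H_2: rank ker ∂_2 − rank ∂_3 = (10 − 10) − 0 = 0, and there is no ∂_3, so H_2 ≅ 0.

(K is a triangulation of the real projective plane RP^2.)

H_0 ≅ Z,  H_1 ≅ Z_2,  H_2 = 0.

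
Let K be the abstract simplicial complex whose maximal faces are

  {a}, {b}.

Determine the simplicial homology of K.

H_0 = Z^2.

We work with the vertex ordering a < b. The simplices of K, each written with vertices in increasing order, are:

  0-simplices (2): a, b

so the chain groups are C_0 ≅ Z^2.

Now H_k = ker ∂_k / im ∂_{k+1}, so:

  H_0: rank C_0 − rank ∂_1 = 2 − 0 = 2, and there is no ∂_1, so H_0 ≅ Z^2.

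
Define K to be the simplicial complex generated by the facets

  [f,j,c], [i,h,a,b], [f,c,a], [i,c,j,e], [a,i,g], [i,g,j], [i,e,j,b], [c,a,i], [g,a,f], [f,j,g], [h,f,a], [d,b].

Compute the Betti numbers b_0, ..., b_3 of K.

Take the total order a < b < c < d < e < f < g < h < i < j on the vertex set. Then K (dimension 3) consists of the simplices:

  0-simplices (10): a, b, c, d, e, f, g, h, i, j
  1-simplices (24): ab, ac, af, ag, ah, ai, bd, be, bh, bi, bj, ce, cf, ci, cj, ei, ej, fg, fh, fj, gi, gj, hi, ij
  2-simplices (19): abh, abi, acf, aci, afg, afh, agi, ahi, bei, bej, bhi, bij, cei, cej, cfj, cij, eij, fgj, gij
  3-simplices (3): abhi, beij, ceij

so the chain groups are C_0 ≅ Z^10, C_1 ≅ Z^24, C_2 ≅ Z^19, C_3 ≅ Z^3.

∂_1: C_1 → C_0 sends each edge [p,q] (with p < q) to q − p.
The resulting 10×24 matrix has rank 9, and its Smith normal form has invariant factors (1,1,1,1,1,1,1,1,1).

∂_2: C_2 → C_1 maps a triangle to the signed sum of its edges. For instance
  ∂aci = ci − ai + ac,
  ∂afh = fh − ah + af.
The resulting 24×19 matrix has rank 15, and its Smith normal form has invariant factors (1,1,1,1,1,1,1,1,1,1,1,1,1,1,1).

The boundary map ∂_3: C_3 → C_2 sends each 3-simplex σ to the alternating sum Σ_i (−1)^i (σ with its i-th vertex removed). For instance
  ∂beij = eij − bij + bej − bei,
  ∂ceij = eij − cij + cej − cei.
The 19×3 boundary matrix has rank 3 and Smith normal form diag(1,1,1).

Computing H_k = (kernel of ∂_k) / (image of ∂_{k+1}):

  H_0: rank C_0 − rank ∂_1 = 10 − 9 = 1, and the invariant factors of ∂_1 are all 1, so H_0 ≅ Z.
  H_1: rank ker ∂_1 − rank ∂_2 = (24 − 9) − 15 = 0, and the invariant factors of ∂_2 are all 1, so H_1 ≅ 0.
  H_2: rank ker ∂_2 − rank ∂_3 = (19 − 15) − 3 = 1, and the invariant factors of ∂_3 are all 1, so H_2 ≅ Z.
  H_3: rank ker ∂_3 − rank ∂_4 = (3 − 3) − 0 = 0, and there is no ∂_4, so H_3 ≅ 0.

Hence the Betti numbers are b_0 = 1, b_1 = 0, b_2 = 1, b_3 = 0.

b_0 = 1, b_1 = 0, b_2 = 1, b_3 = 0.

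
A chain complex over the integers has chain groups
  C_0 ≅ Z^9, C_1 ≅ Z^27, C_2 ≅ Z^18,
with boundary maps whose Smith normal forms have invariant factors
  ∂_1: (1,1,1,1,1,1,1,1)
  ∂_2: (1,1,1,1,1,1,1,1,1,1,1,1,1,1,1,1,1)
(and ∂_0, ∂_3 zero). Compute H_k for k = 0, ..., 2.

H_0: b_0 = 9 − 0 − 8 = 1; torsion from ∂_1 factors > 1: none. So H_0 = Z.
H_1: b_1 = 27 − 8 − 17 = 2; torsion from ∂_2 factors > 1: none. So H_1 = Z^2.
H_2: b_2 = 18 − 17 − 0 = 1; torsion from ∂_3 factors > 1: none. So H_2 = Z.

H_0 = Z,  H_1 = Z^2,  H_2 = Z.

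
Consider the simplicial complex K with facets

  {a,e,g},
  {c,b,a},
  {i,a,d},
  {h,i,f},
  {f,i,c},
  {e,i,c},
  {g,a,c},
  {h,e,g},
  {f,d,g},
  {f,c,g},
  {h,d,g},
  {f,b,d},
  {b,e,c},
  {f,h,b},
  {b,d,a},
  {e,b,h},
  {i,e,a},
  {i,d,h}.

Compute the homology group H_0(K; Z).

H_0 = Z.

Order the vertices as a < b < c < d < e < f < g < h < i. Listing each simplex with vertices in this order, K has dimension 2 with simplices:

  0-simplices (9): a, b, c, d, e, f, g, h, i
  1-simplices (27): ab, ac, ad, ae, ag, ai, bc, bd, be, bf, bh, ce, cf, cg, ci, df, dg, dh, di, eg, eh, ei, fg, fh, fi, gh, hi
  2-simplices (18): abc, abd, acg, adi, aeg, aei, bce, bdf, beh, bfh, cei, cfg, cfi, dfg, dgh, dhi, egh, fhi

Hence C_0 ≅ Z^9, C_1 ≅ Z^27, C_2 ≅ Z^18.

∂_1: C_1 → C_0 maps an edge to its endpoints' difference, ∂[p,q] = q − p.
The resulting 9×27 matrix has rank 8, and its Smith normal form has invariant factors (1,1,1,1,1,1,1,1).

Boundary ∂_2: C_2 → C_1 maps a triangle to the signed sum of its edges. For instance
  ∂cfi = fi − ci + cf,
  ∂abd = bd − ad + ab.
The resulting 27×18 matrix has rank 18, and its Smith normal form has invariant factors (1,1,1,1,1,1,1,1,1,1,1,1,1,1,1,1,1,2).

Now H_k = ker ∂_k / im ∂_{k+1}, so:

  H_0: rank C_0 − rank ∂_1 = 9 − 8 = 1, and the invariant factors of ∂_1 are all 1, so H_0 = Z.

(K is a triangulation of the Klein bottle.)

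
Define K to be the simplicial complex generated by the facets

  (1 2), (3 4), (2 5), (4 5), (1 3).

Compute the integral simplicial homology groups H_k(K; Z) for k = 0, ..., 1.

Order the vertices as 1 < 2 < 3 < 4 < 5. Listing each simplex with vertices in this order, K has dimension 1 with simplices:

  0-simplices (5): [1], [2], [3], [4], [5]
  1-simplices (5): [1,2], [1,3], [2,5], [3,4], [4,5]

giving chain groups C_0 ≅ Z^5, C_1 ≅ Z^5.

The boundary map ∂_1: C_1 → C_0 is given by ∂[p,q] = [q] − [p]. For instance
  ∂[3,4] = [4] − [3].
As a 5×5 matrix over Z this has rank 4, with invariant factors (1,1,1,1).

Now H_k = ker ∂_k / im ∂_{k+1}, so:

  H_0: rank C_0 − rank ∂_1 = 5 − 4 = 1, and the invariant factors of ∂_1 are all 1, so H_0 ≅ Z.
  H_1: rank ker ∂_1 − rank ∂_2 = (5 − 4) − 0 = 1, and there is no ∂_2, so H_1 ≅ Z.

H_0 = Z,  H_1 = Z.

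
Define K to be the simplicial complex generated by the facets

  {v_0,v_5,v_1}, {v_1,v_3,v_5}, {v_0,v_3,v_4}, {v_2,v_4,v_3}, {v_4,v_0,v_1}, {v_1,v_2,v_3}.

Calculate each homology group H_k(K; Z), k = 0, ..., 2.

H_0 ≅ Z,  H_1 ≅ Z,  H_2 = 0.

Take the total order v_0 < v_1 < v_2 < v_3 < v_4 < v_5 on the vertex set. Then K (dimension 2) consists of the simplices:

  0-simplices (6): [v_0], [v_1], [v_2], [v_3], [v_4], [v_5]
  1-simplices (12): [v_0,v_1], [v_0,v_3], [v_0,v_4], [v_0,v_5], [v_1,v_2], [v_1,v_3], [v_1,v_4], [v_1,v_5], [v_2,v_3], [v_2,v_4], [v_3,v_4], [v_3,v_5]
  2-simplices (6): [v_0,v_1,v_4], [v_0,v_1,v_5], [v_0,v_3,v_4], [v_1,v_2,v_3], [v_1,v_3,v_5], [v_2,v_3,v_4]

Hence C_0 ≅ Z^6, C_1 ≅ Z^12, C_2 ≅ Z^6.

The boundary map ∂_1: C_1 → C_0 sends each edge [p,q] (with p < q) to q − p.
This gives a 6×12 integer matrix of rank 5; reducing to Smith normal form yields diagonal entries (1,1,1,1,1).

∂_2: C_2 → C_1 acts by ∂[p,q,r] = [q,r] − [p,r] + [p,q]. For instance
  ∂[v_2,v_3,v_4] = [v_3,v_4] − [v_2,v_4] + [v_2,v_3],
  ∂[v_0,v_1,v_4] = [v_1,v_4] − [v_0,v_4] + [v_0,v_1].
The resulting 12×6 matrix has rank 6, and its Smith normal form has invariant factors (1,1,1,1,1,1).

Reading off H_k = ker ∂_k / im ∂_{k+1}:

  H_0: rank C_0 − rank ∂_1 = 6 − 5 = 1, and the invariant factors of ∂_1 are all 1, so H_0 = Z.
  H_1: rank ker ∂_1 − rank ∂_2 = (12 − 5) − 6 = 1, and the invariant factors of ∂_2 are all 1, so H_1 = Z.
  H_2: rank ker ∂_2 − rank ∂_3 = (6 − 6) − 0 = 0, and there is no ∂_3, so H_2 = 0.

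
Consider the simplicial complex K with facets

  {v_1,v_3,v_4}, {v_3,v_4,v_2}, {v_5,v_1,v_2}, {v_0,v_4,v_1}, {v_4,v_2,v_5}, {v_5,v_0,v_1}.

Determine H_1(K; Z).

Take the total order v_0 < v_1 < v_2 < v_3 < v_4 < v_5 on the vertex set. Then K (dimension 2) consists of the simplices:

  0-simplices (6): [v_0], [v_1], [v_2], [v_3], [v_4], [v_5]
  1-simplices (12): [v_0,v_1], [v_0,v_4], [v_0,v_5], [v_1,v_2], [v_1,v_3], [v_1,v_4], [v_1,v_5], [v_2,v_3], [v_2,v_4], [v_2,v_5], [v_3,v_4], [v_4,v_5]
  2-simplices (6): [v_0,v_1,v_4], [v_0,v_1,v_5], [v_1,v_2,v_5], [v_1,v_3,v_4], [v_2,v_3,v_4], [v_2,v_4,v_5]

giving chain groups C_0 ≅ Z^6, C_1 ≅ Z^12, C_2 ≅ Z^6.

Boundary ∂_1: C_1 → C_0 is given by ∂[p,q] = [q] − [p]. For instance
  ∂[v_1,v_2] = [v_2] − [v_1].
The 6×12 boundary matrix has rank 5 and Smith normal form diag(1,1,1,1,1).

Boundary ∂_2: C_2 → C_1 sends each 2-simplex [p,q,r] to [q,r] − [p,r] + [p,q]. For instance
  ∂[v_1,v_2,v_5] = [v_2,v_5] − [v_1,v_5] + [v_1,v_2],
  ∂[v_2,v_4,v_5] = [v_4,v_5] − [v_2,v_5] + [v_2,v_4].
The 12×6 boundary matrix has rank 6 and Smith normal form diag(1,1,1,1,1,1).

Computing H_k = (kernel of ∂_k) / (image of ∂_{k+1}):

  H_1: rank ker ∂_1 − rank ∂_2 = (12 − 5) − 6 = 1, and the invariant factors of ∂_2 are all 1, so H_1 = Z.

H_1 = Z.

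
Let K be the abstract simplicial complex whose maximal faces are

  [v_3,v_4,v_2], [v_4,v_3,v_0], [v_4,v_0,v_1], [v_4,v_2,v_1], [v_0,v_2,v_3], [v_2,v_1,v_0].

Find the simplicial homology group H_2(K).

H_2 = Z.

Order the vertices as v_0 < v_1 < v_2 < v_3 < v_4. Listing each simplex with vertices in this order, K has dimension 2 with simplices:

  0-simplices (5): [v_0], [v_1], [v_2], [v_3], [v_4]
  1-simplices (9): [v_0,v_1], [v_0,v_2], [v_0,v_3], [v_0,v_4], [v_1,v_2], [v_1,v_4], [v_2,v_3], [v_2,v_4], [v_3,v_4]
  2-simplices (6): [v_0,v_1,v_2], [v_0,v_1,v_4], [v_0,v_2,v_3], [v_0,v_3,v_4], [v_1,v_2,v_4], [v_2,v_3,v_4]

giving chain groups C_0 ≅ Z^5, C_1 ≅ Z^9, C_2 ≅ Z^6.

Boundary ∂_1: C_1 → C_0 sends each edge [p,q] (with p < q) to q − p.
The resulting 5×9 matrix has rank 4, and its Smith normal form has invariant factors (1,1,1,1).

∂_2: C_2 → C_1 sends each 2-simplex [p,q,r] to [q,r] − [p,r] + [p,q]. For instance
  ∂[v_2,v_3,v_4] = [v_3,v_4] − [v_2,v_4] + [v_2,v_3],
  ∂[v_0,v_2,v_3] = [v_2,v_3] − [v_0,v_3] + [v_0,v_2].
This gives a 9×6 integer matrix of rank 5; reducing to Smith normal form yields diagonal entries (1,1,1,1,1).

Reading off H_k = ker ∂_k / im ∂_{k+1}:

  H_2: rank ker ∂_2 − rank ∂_3 = (6 − 5) − 0 = 1, and there is no ∂_3, so H_2 = Z.

(K is a triangulation of the 2-sphere S^2.)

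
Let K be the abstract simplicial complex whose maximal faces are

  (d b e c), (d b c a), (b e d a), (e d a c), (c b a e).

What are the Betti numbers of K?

b_0 = 1, b_1 = 0, b_2 = 0, b_3 = 1.

We work with the vertex ordering a < b < c < d < e. The simplices of K, each written with vertices in increasing order, are:

  0-simplices (5): a, b, c, d, e
  1-simplices (10): ab, ac, ad, ae, bc, bd, be, cd, ce, de
  2-simplices (10): abc, abd, abe, acd, ace, ade, bcd, bce, bde, cde
  3-simplices (5): abcd, abce, abde, acde, bcde

Hence C_0 ≅ Z^5, C_1 ≅ Z^10, C_2 ≅ Z^10, C_3 ≅ Z^5.

∂_1: C_1 → C_0 maps an edge to its endpoints' difference, ∂[p,q] = q − p.
As a 5×10 matrix over Z this has rank 4, with invariant factors (1,1,1,1).

The boundary map ∂_2: C_2 → C_1 acts by ∂[p,q,r] = [q,r] − [p,r] + [p,q]. For instance
  ∂abe = be − ae + ab,
  ∂bcd = cd − bd + bc.
As a 10×10 matrix over Z this has rank 6, with invariant factors (1,1,1,1,1,1).

∂_3: C_3 → C_2 sends each 3-simplex σ to the alternating sum Σ_i (−1)^i (σ with its i-th vertex removed). For instance
  ∂abcd = bcd − acd + abd − abc,
  ∂acde = cde − ade + ace − acd.
The resulting 10×5 matrix has rank 4, and its Smith normal form has invariant factors (1,1,1,1).

Reading off H_k = ker ∂_k / im ∂_{k+1}:

  H_0: rank C_0 − rank ∂_1 = 5 − 4 = 1, and the invariant factors of ∂_1 are all 1, so H_0 ≅ Z.
  H_1: rank ker ∂_1 − rank ∂_2 = (10 − 4) − 6 = 0, and the invariant factors of ∂_2 are all 1, so H_1 ≅ 0.
  H_2: rank ker ∂_2 − rank ∂_3 = (10 − 6) − 4 = 0, and the invariant factors of ∂_3 are all 1, so H_2 ≅ 0.
  H_3: rank ker ∂_3 − rank ∂_4 = (5 − 4) − 0 = 1, and there is no ∂_4, so H_3 ≅ Z.

As a check, the Euler characteristic is 5 − 10 + 10 − 5 = 0, which agrees with 1 − 0 + 0 − 1 = 0.

Hence the Betti numbers are b_0 = 1, b_1 = 0, b_2 = 0, b_3 = 1.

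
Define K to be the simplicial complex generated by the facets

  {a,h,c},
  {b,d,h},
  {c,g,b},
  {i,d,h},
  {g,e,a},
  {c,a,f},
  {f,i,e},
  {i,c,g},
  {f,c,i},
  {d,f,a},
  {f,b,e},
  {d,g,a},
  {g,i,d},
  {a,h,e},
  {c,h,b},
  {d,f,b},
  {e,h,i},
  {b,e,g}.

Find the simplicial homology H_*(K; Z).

K has 9 vertices, 27 edges, 18 triangles.
rank ∂_0 = 0, rank ∂_1 = 8 ⇒ b_0 = 9 − 0 − 8 = 1; all invariant factors of ∂_1 are 1 so no torsion. So H_0 = Z.
rank ∂_1 = 8, rank ∂_2 = 17 ⇒ b_1 = 27 − 8 − 17 = 2; all invariant factors of ∂_2 are 1 so no torsion. So H_1 = Z^2.
rank ∂_2 = 17, rank ∂_3 = 0 ⇒ b_2 = 18 − 17 − 0 = 1. So H_2 = Z.

H_0 ≅ Z,  H_1 ≅ Z^2,  H_2 ≅ Z.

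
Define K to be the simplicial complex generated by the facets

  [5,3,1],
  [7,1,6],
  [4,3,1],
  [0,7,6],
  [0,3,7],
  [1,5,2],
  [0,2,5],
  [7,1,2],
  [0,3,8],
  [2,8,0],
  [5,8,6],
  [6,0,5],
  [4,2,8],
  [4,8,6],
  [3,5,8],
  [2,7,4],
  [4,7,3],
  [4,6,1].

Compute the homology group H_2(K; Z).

Take the total order 0 < 1 < 2 < 3 < 4 < 5 < 6 < 7 < 8 on the vertex set. Then K (dimension 2) consists of the simplices:

  0-simplices (9): [0], [1], [2], [3], [4], [5], [6], [7], [8]
  1-simplices (27): (27 of them)
  2-simplices (18): [0,2,5], [0,2,8], [0,3,7], [0,3,8], [0,5,6], [0,6,7], [1,2,5], [1,2,7], [1,3,4], [1,3,5], [1,4,6], [1,6,7], [2,4,7], [2,4,8], [3,4,7], [3,5,8], [4,6,8], [5,6,8]

Hence C_0 ≅ Z^9, C_1 ≅ Z^27, C_2 ≅ Z^18.

∂_1: C_1 → C_0 sends each edge [p,q] (with p < q) to q − p. For instance
  ∂[4,6] = [6] − [4].
As a 9×27 matrix over Z this has rank 8, with invariant factors (1,1,1,1,1,1,1,1).

Boundary ∂_2: C_2 → C_1 acts by ∂[p,q,r] = [q,r] − [p,r] + [p,q]. For instance
  ∂[1,3,5] = [3,5] − [1,5] + [1,3],
  ∂[0,2,8] = [2,8] − [0,8] + [0,2].
This gives a 27×18 integer matrix of rank 18; reducing to Smith normal form yields diagonal entries (1,1,1,1,1,1,1,1,1,1,1,1,1,1,1,1,1,2).

From H_k ≅ ker(∂_k) / im(∂_{k+1}) we obtain:

  H_2: rank ker ∂_2 − rank ∂_3 = (18 − 18) − 0 = 0, and there is no ∂_3, so H_2 = 0.

H_2 ≅ 0.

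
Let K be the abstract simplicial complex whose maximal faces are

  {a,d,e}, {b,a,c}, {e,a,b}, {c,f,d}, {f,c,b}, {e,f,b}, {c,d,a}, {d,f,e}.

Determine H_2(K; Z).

Fix the vertex order a < b < c < d < e < f and write every simplex with vertices in increasing order. Then dim K = 2 and the simplices of K are:

  0-simplices (6): a, b, c, d, e, f
  1-simplices (12): ab, ac, ad, ae, bc, be, bf, cd, cf, de, df, ef
  2-simplices (8): abc, abe, acd, ade, bcf, bef, cdf, def

giving chain groups C_0 ≅ Z^6, C_1 ≅ Z^12, C_2 ≅ Z^8.

Boundary ∂_1: C_1 → C_0 maps an edge to its endpoints' difference, ∂[p,q] = q − p. For instance
  ∂ad = d − a.
This gives a 6×12 integer matrix of rank 5; reducing to Smith normal form yields diagonal entries (1,1,1,1,1).

The boundary map ∂_2: C_2 → C_1 sends each 2-simplex [p,q,r] to [q,r] − [p,r] + [p,q]. For instance
  ∂def = ef − df + de,
  ∂acd = cd − ad + ac.
The resulting 12×8 matrix has rank 7, and its Smith normal form has invariant factors (1,1,1,1,1,1,1).

From H_k ≅ ker(∂_k) / im(∂_{k+1}) we obtain:

  H_2: rank ker ∂_2 − rank ∂_3 = (8 − 7) − 0 = 1, and there is no ∂_3, so H_2 ≅ Z.

(K is a triangulation of the 2-sphere S^2.)

H_2 = Z.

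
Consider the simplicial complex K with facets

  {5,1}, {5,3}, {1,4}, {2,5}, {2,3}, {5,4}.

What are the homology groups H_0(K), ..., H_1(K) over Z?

Take the total order 1 < 2 < 3 < 4 < 5 on the vertex set. Then K (dimension 1) consists of the simplices:

  0-simplices (5): [1], [2], [3], [4], [5]
  1-simplices (6): [1,4], [1,5], [2,3], [2,5], [3,5], [4,5]

so the chain groups are C_0 ≅ Z^5, C_1 ≅ Z^6.

∂_1: C_1 → C_0 is given by ∂[p,q] = [q] − [p]. For instance
  ∂[4,5] = [5] − [4].
As a 5×6 matrix over Z this has rank 4, with invariant factors (1,1,1,1).

Computing H_k = (kernel of ∂_k) / (image of ∂_{k+1}):

  H_0: rank C_0 − rank ∂_1 = 5 − 4 = 1, and the invariant factors of ∂_1 are all 1, so H_0 = Z.
  H_1: rank ker ∂_1 − rank ∂_2 = (6 − 4) − 0 = 2, and there is no ∂_2, so H_1 = Z^2.

As a check, the Euler characteristic is 5 − 6 = -1, which agrees with 1 − 2 = -1.
(K is a triangulation of a wedge of 2 circles.)

H_0 = Z,  H_1 = Z^2.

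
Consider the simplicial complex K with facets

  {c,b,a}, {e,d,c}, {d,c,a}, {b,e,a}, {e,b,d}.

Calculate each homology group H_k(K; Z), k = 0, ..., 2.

K has 5 vertices, 10 edges, 5 triangles.
rank ∂_0 = 0, rank ∂_1 = 4 ⇒ b_0 = 5 − 0 − 4 = 1; all invariant factors of ∂_1 are 1 so no torsion. So H_0 = Z.
rank ∂_1 = 4, rank ∂_2 = 5 ⇒ b_1 = 10 − 4 − 5 = 1; all invariant factors of ∂_2 are 1 so no torsion. So H_1 = Z.
rank ∂_2 = 5, rank ∂_3 = 0 ⇒ b_2 = 5 − 5 − 0 = 0. So H_2 = 0.

H_0 = Z,  H_1 = Z,  H_2 = 0.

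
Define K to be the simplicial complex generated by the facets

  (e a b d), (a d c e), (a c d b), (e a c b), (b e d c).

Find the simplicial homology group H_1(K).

H_1 = 0.

Order the vertices as a < b < c < d < e. Listing each simplex with vertices in this order, K has dimension 3 with simplices:

  0-simplices (5): a, b, c, d, e
  1-simplices (10): ab, ac, ad, ae, bc, bd, be, cd, ce, de
  2-simplices (10): abc, abd, abe, acd, ace, ade, bcd, bce, bde, cde
  3-simplices (5): abcd, abce, abde, acde, bcde

Hence C_0 ≅ Z^5, C_1 ≅ Z^10, C_2 ≅ Z^10, C_3 ≅ Z^5.

∂_1: C_1 → C_0 is given by ∂[p,q] = [q] − [p]. For instance
  ∂ae = e − a.
This gives a 5×10 integer matrix of rank 4; reducing to Smith normal form yields diagonal entries (1,1,1,1).

Boundary ∂_2: C_2 → C_1 acts by ∂[p,q,r] = [q,r] − [p,r] + [p,q]. For instance
  ∂ade = de − ae + ad,
  ∂acd = cd − ad + ac.
This gives a 10×10 integer matrix of rank 6; reducing to Smith normal form yields diagonal entries (1,1,1,1,1,1).

Boundary ∂_3: C_3 → C_2 sends each 3-simplex σ to the alternating sum Σ_i (−1)^i (σ with its i-th vertex removed). For instance
  ∂acde = cde − ade + ace − acd,
  ∂abde = bde − ade + abe − abd.
As a 10×5 matrix over Z this has rank 4, with invariant factors (1,1,1,1).

From H_k ≅ ker(∂_k) / im(∂_{k+1}) we obtain:

  H_1: rank ker ∂_1 − rank ∂_2 = (10 − 4) − 6 = 0, and the invariant factors of ∂_2 are all 1, so H_1 ≅ 0.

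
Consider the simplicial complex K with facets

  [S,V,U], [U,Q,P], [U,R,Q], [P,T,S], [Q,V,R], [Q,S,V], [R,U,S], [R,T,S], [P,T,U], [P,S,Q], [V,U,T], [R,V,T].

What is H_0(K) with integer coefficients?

Order the vertices as P < Q < R < S < T < U < V. Listing each simplex with vertices in this order, K has dimension 2 with simplices:

  0-simplices (7): P, Q, R, S, T, U, V
  1-simplices (18): PQ, PS, PT, PU, QR, QS, QU, QV, RS, RT, RU, RV, ST, SU, SV, TU, TV, UV
  2-simplices (12): PQS, PQU, PST, PTU, QRU, QRV, QSV, RST, RSU, RTV, SUV, TUV

giving chain groups C_0 ≅ Z^7, C_1 ≅ Z^18, C_2 ≅ Z^12.

Boundary ∂_1: C_1 → C_0 is given by ∂[p,q] = [q] − [p]. For instance
  ∂SU = U − S.
The 7×18 boundary matrix has rank 6 and Smith normal form diag(1,1,1,1,1,1).

∂_2: C_2 → C_1 acts by ∂[p,q,r] = [q,r] − [p,r] + [p,q]. For instance
  ∂QRV = RV − QV + QR,
  ∂SUV = UV − SV + SU.
The resulting 18×12 matrix has rank 12, and its Smith normal form has invariant factors (1,1,1,1,1,1,1,1,1,1,1,2).

From H_k ≅ ker(∂_k) / im(∂_{k+1}) we obtain:

  H_0: rank C_0 − rank ∂_1 = 7 − 6 = 1, and the invariant factors of ∂_1 are all 1, so H_0 = Z.

(K is a triangulation of the real projective plane RP^2.)

H_0 = Z.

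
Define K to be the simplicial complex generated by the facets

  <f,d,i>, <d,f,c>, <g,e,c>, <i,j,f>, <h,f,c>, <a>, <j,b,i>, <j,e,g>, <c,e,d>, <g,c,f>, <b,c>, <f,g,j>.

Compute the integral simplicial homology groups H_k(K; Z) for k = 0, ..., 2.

H_0 = Z^2,  H_1 = Z,  H_2 = 0.

We work with the vertex ordering a < b < c < d < e < f < g < h < i < j. The simplices of K, each written with vertices in increasing order, are:

  0-simplices (10): a, b, c, d, e, f, g, h, i, j
  1-simplices (19): bc, bi, bj, cd, ce, cf, cg, ch, de, df, di, eg, ej, fg, fh, fi, fj, gj, ij
  2-simplices (10): bij, cde, cdf, ceg, cfg, cfh, dfi, egj, fgj, fij

giving chain groups C_0 ≅ Z^10, C_1 ≅ Z^19, C_2 ≅ Z^10.

∂_1: C_1 → C_0 maps an edge to its endpoints' difference, ∂[p,q] = q − p.
This gives a 10×19 integer matrix of rank 8; reducing to Smith normal form yields diagonal entries (1,1,1,1,1,1,1,1).

∂_2: C_2 → C_1 maps a triangle to the signed sum of its edges. For instance
  ∂fgj = gj − fj + fg,
  ∂cde = de − ce + cd.
The resulting 19×10 matrix has rank 10, and its Smith normal form has invariant factors (1,1,1,1,1,1,1,1,1,1).

Computing H_k = (kernel of ∂_k) / (image of ∂_{k+1}):

  H_0: rank C_0 − rank ∂_1 = 10 − 8 = 2, and the invariant factors of ∂_1 are all 1, so H_0 = Z^2.
  H_1: rank ker ∂_1 − rank ∂_2 = (19 − 8) − 10 = 1, and the invariant factors of ∂_2 are all 1, so H_1 = Z.
  H_2: rank ker ∂_2 − rank ∂_3 = (10 − 10) − 0 = 0, and there is no ∂_3, so H_2 = 0.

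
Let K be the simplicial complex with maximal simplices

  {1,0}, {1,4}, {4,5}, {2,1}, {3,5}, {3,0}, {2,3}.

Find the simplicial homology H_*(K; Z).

We work with the vertex ordering 0 < 1 < 2 < 3 < 4 < 5. The simplices of K, each written with vertices in increasing order, are:

  0-simplices (6): [0], [1], [2], [3], [4], [5]
  1-simplices (7): [0,1], [0,3], [1,2], [1,4], [2,3], [3,5], [4,5]

so the chain groups are C_0 ≅ Z^6, C_1 ≅ Z^7.

Boundary ∂_1: C_1 → C_0 is given by ∂[p,q] = [q] − [p]. For instance
  ∂[3,5] = [5] − [3].
The 6×7 boundary matrix has rank 5 and Smith normal form diag(1,1,1,1,1).

Computing H_k = (kernel of ∂_k) / (image of ∂_{k+1}):

  H_0: rank C_0 − rank ∂_1 = 6 − 5 = 1, and the invariant factors of ∂_1 are all 1, so H_0 = Z.
  H_1: rank ker ∂_1 − rank ∂_2 = (7 − 5) − 0 = 2, and there is no ∂_2, so H_1 = Z^2.

As a check, the Euler characteristic is 6 − 7 = -1, which agrees with 1 − 2 = -1.

H_0 = Z,  H_1 = Z^2.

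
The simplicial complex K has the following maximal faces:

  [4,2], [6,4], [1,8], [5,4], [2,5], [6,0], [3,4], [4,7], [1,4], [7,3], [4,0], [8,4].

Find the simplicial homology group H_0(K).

H_0 ≅ Z.

Order the vertices as 0 < 1 < 2 < 3 < 4 < 5 < 6 < 7 < 8. Listing each simplex with vertices in this order, K has dimension 1 with simplices:

  0-simplices (9): [0], [1], [2], [3], [4], [5], [6], [7], [8]
  1-simplices (12): [0,4], [0,6], [1,4], [1,8], [2,4], [2,5], [3,4], [3,7], [4,5], [4,6], [4,7], [4,8]

Hence C_0 ≅ Z^9, C_1 ≅ Z^12.

∂_1: C_1 → C_0 sends each edge [p,q] (with p < q) to q − p. For instance
  ∂[4,6] = [6] − [4].
As a 9×12 matrix over Z this has rank 8, with invariant factors (1,1,1,1,1,1,1,1).

Computing H_k = (kernel of ∂_k) / (image of ∂_{k+1}):

  H_0: rank C_0 − rank ∂_1 = 9 − 8 = 1, and the invariant factors of ∂_1 are all 1, so H_0 = Z.

(K is a triangulation of a wedge of 4 circles.)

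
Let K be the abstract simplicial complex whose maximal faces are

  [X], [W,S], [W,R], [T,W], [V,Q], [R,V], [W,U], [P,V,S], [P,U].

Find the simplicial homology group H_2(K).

Order the vertices as P < Q < R < S < T < U < V < W < X. Listing each simplex with vertices in this order, K has dimension 2 with simplices:

  0-simplices (9): P, Q, R, S, T, U, V, W, X
  1-simplices (10): PS, PU, PV, QV, RV, RW, SV, SW, TW, UW
  2-simplices (1): PSV

Hence C_0 ≅ Z^9, C_1 ≅ Z^10, C_2 ≅ Z^1.

The boundary map ∂_1: C_1 → C_0 sends each edge [p,q] (with p < q) to q − p.
The resulting 9×10 matrix has rank 7, and its Smith normal form has invariant factors (1,1,1,1,1,1,1).

The boundary map ∂_2: C_2 → C_1 sends each 2-simplex [p,q,r] to [q,r] − [p,r] + [p,q]. For instance
  ∂PSV = SV − PV + PS.
As a 10×1 matrix over Z this has rank 1, with invariant factors (1).

Reading off H_k = ker ∂_k / im ∂_{k+1}:

  H_2: rank ker ∂_2 − rank ∂_3 = (1 − 1) − 0 = 0, and there is no ∂_3, so H_2 = 0.

H_2 ≅ 0.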